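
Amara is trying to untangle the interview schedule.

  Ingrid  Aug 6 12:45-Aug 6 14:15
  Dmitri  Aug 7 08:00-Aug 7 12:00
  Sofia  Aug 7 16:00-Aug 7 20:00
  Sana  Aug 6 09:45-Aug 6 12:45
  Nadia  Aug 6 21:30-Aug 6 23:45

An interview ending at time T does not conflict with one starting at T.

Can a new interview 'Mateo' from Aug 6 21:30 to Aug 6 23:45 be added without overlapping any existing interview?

No — it overlaps Nadia

Sana: ends Aug 6 12:45 at or before Mateo starts Aug 6 21:30 → clear.
Ingrid: ends Aug 6 14:15 at or before Mateo starts Aug 6 21:30 → clear.
Nadia: starts Aug 6 21:30 before Mateo ends Aug 6 23:45, and ends Aug 6 23:45 after Mateo starts Aug 6 21:30 → overlap.
Dmitri: starts Aug 7 08:00 at or after Mateo ends Aug 6 23:45 → clear.
Sofia: starts Aug 7 16:00 at or after Mateo ends Aug 6 23:45 → clear.
Mateo overlaps Nadia.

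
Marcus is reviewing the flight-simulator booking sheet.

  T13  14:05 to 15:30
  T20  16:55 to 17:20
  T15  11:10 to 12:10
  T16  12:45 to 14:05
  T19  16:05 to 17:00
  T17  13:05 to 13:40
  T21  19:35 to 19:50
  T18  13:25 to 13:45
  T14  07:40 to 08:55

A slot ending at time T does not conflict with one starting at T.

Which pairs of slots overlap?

Sorted by start: T14, T15, T16, T17, T18, T13, T19, T20, T21.
T15 starts after T14 ends; T14 is clear from here.
T16 starts after T15 ends; T15 is clear from here.
T17 starts before T16 ends → T16 and T17 overlap.
T18 starts before T16 ends → T16 and T18 overlap.
T13 starts exactly when T16 ends (back-to-back, no overlap); T16 is clear from here.
T18 starts before T17 ends → T17 and T18 overlap.
T13 starts after T17 ends; T17 is clear from here.
T13 starts after T18 ends; T18 is clear from here.
T19 starts after T13 ends; T13 is clear from here.
T20 starts before T19 ends → T19 and T20 overlap.
T21 starts after T19 ends.
T21 starts after T20 ends.

T16 & T17, T16 & T18, T17 & T18, T19 & T20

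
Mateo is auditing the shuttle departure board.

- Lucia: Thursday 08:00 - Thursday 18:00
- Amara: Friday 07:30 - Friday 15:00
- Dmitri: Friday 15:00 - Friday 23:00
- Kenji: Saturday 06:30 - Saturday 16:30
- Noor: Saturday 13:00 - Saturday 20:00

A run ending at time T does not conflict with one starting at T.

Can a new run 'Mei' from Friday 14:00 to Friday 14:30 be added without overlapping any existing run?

Lucia: ends Thursday 18:00 at or before Mei starts Friday 14:00 → clear.
Amara: starts Friday 07:30 before Mei ends Friday 14:30, and ends Friday 15:00 after Mei starts Friday 14:00 → overlap.
Dmitri: starts Friday 15:00 at or after Mei ends Friday 14:30 → clear.
Kenji: starts Saturday 06:30 at or after Mei ends Friday 14:30 → clear.
Noor: starts Saturday 13:00 at or after Mei ends Friday 14:30 → clear.
Mei overlaps Amara.

No — it overlaps Amara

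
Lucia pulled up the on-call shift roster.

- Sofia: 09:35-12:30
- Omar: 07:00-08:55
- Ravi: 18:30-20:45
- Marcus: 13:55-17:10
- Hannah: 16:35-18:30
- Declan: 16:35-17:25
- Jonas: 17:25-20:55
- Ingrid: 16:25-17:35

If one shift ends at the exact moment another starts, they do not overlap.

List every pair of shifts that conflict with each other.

Check each pair: they overlap iff neither finishes before the other starts.
Sorted by start: Omar, Sofia, Marcus, Ingrid, Hannah, Declan, Jonas, Ravi.
Sofia starts after Omar ends, so Omar has no further overlaps.
Marcus starts after Sofia ends, so Sofia has no further overlaps.
Ingrid starts before Marcus ends → Marcus and Ingrid overlap.
Hannah starts before Marcus ends → Marcus and Hannah overlap.
Declan starts before Marcus ends → Marcus and Declan overlap.
Jonas starts after Marcus ends, so Marcus has no further overlaps.
Hannah starts before Ingrid ends → Ingrid and Hannah overlap.
Declan starts before Ingrid ends → Ingrid and Declan overlap.
Jonas starts before Ingrid ends → Ingrid and Jonas overlap.
Ravi starts after Ingrid ends.
Declan starts before Hannah ends → Hannah and Declan overlap.
Jonas starts before Hannah ends → Hannah and Jonas overlap.
Ravi starts exactly when Hannah ends (back-to-back, no overlap).
Jonas starts exactly when Declan ends (back-to-back, no overlap), so Declan has no further overlaps.
Ravi starts before Jonas ends → Jonas and Ravi overlap.

Declan & Hannah, Declan & Ingrid, Declan & Marcus, Hannah & Ingrid, Hannah & Jonas, Hannah & Marcus, Ingrid & Jonas, Ingrid & Marcus, Jonas & Ravi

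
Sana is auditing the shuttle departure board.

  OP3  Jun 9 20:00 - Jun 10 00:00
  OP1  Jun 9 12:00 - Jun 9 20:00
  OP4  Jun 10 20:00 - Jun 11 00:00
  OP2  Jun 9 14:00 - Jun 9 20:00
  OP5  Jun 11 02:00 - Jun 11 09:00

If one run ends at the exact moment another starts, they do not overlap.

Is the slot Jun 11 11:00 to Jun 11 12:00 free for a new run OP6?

Yes — the slot is free

OP1: ends Jun 9 20:00 at or before OP6 starts Jun 11 11:00 → clear.
OP2: ends Jun 9 20:00 at or before OP6 starts Jun 11 11:00 → clear.
OP3: ends Jun 10 00:00 at or before OP6 starts Jun 11 11:00 → clear.
OP4: ends Jun 11 00:00 at or before OP6 starts Jun 11 11:00 → clear.
OP5: ends Jun 11 09:00 at or before OP6 starts Jun 11 11:00 → clear.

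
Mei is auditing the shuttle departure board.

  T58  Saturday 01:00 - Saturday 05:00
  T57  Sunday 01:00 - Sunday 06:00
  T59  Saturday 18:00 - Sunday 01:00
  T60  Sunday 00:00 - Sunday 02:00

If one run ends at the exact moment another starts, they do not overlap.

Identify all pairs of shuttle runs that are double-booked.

T57 & T60, T59 & T60

Sorted by start: T58, T59, T60, T57.
T59 starts after T58 ends, so nothing later overlaps T58 either.
T60 starts before T59 ends → T59 and T60 overlap.
T57 starts exactly when T59 ends (back-to-back, no overlap).
T57 starts before T60 ends → T60 and T57 overlap.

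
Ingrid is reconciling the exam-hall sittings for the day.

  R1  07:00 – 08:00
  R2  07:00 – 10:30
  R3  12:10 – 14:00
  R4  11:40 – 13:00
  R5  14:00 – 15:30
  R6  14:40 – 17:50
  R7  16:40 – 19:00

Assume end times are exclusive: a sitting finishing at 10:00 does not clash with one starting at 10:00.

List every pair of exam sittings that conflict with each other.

Check each pair: they overlap iff neither finishes before the other starts.
Sorted by start: R1, R2, R4, R3, R5, R6, R7.
R2 starts before R1 ends → R1 and R2 overlap.
R4 starts after R1 ends — done with R1.
R4 starts after R2 ends — done with R2.
R3 starts before R4 ends → R4 and R3 overlap.
R5 starts after R4 ends — done with R4.
R5 starts exactly when R3 ends (back-to-back, no overlap) — done with R3.
R6 starts before R5 ends → R5 and R6 overlap.
R7 starts after R5 ends.
R7 starts before R6 ends → R6 and R7 overlap.

R1 & R2, R3 & R4, R5 & R6, R6 & R7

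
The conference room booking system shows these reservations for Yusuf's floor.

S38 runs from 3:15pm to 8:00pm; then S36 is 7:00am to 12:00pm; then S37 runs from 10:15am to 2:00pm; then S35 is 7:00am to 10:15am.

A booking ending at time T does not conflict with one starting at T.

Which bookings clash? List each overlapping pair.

Two intervals overlap when each starts before the other ends.
Sorted by start: S35, S36, S37, S38.
S36 starts before S35 ends → S35 and S36 overlap.
S37 starts exactly when S35 ends (back-to-back, no overlap), so S35 has no further overlaps.
S37 starts before S36 ends → S36 and S37 overlap.
S38 starts after S36 ends.
S38 starts after S37 ends.

S35 & S36, S36 & S37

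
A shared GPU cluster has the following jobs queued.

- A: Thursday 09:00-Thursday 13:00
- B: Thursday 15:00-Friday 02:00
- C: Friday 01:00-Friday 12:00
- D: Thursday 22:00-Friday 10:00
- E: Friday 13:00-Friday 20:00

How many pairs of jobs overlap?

3

Sorted by start: A, B, D, C, E.
B starts after A ends — done with A.
D starts before B ends → B and D overlap.
C starts before B ends → B and C overlap.
E starts after B ends.
C starts before D ends → D and C overlap.
E starts after D ends.
E starts after C ends.
Overlapping pairs: B & C, B & D, C & D — 3 in total.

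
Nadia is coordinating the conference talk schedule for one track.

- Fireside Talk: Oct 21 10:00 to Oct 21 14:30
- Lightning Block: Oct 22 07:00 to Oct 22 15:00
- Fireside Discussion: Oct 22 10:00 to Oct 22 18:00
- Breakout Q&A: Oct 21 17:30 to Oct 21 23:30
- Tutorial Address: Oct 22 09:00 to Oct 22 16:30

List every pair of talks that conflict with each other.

Sorted by start: Fireside Talk, Breakout Q&A, Lightning Block, Tutorial Address, Fireside Discussion.
Breakout Q&A starts after Fireside Talk ends, so Fireside Talk has no further overlaps.
Lightning Block starts after Breakout Q&A ends, so Breakout Q&A has no further overlaps.
Tutorial Address starts before Lightning Block ends → Lightning Block and Tutorial Address overlap.
Fireside Discussion starts before Lightning Block ends → Lightning Block and Fireside Discussion overlap.
Fireside Discussion starts before Tutorial Address ends → Tutorial Address and Fireside Discussion overlap.

Fireside Discussion & Lightning Block, Fireside Discussion & Tutorial Address, Lightning Block & Tutorial Address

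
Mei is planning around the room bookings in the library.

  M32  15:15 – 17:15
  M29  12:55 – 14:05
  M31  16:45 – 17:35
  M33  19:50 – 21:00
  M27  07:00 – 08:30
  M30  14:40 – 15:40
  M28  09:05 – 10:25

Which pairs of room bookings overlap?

M30 & M32, M31 & M32

Check each pair: they overlap iff neither finishes before the other starts.
Sorted by start: M27, M28, M29, M30, M32, M31, M33.
M28 starts after M27 ends, so M27 has no further overlaps.
M29 starts after M28 ends, so M28 has no further overlaps.
M30 starts after M29 ends, so M29 has no further overlaps.
M32 starts before M30 ends → M30 and M32 overlap.
M31 starts after M30 ends, so M30 has no further overlaps.
M31 starts before M32 ends → M32 and M31 overlap.
M33 starts after M32 ends.
M33 starts after M31 ends.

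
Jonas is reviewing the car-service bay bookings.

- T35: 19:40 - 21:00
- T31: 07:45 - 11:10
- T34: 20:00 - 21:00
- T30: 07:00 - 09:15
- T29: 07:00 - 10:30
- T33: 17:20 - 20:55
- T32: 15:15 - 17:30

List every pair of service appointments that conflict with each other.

Check each pair: they overlap iff neither finishes before the other starts.
Sorted by start: T29, T30, T31, T32, T33, T35, T34.
T30 starts before T29 ends → T29 and T30 overlap.
T31 starts before T29 ends → T29 and T31 overlap.
T32 starts after T29 ends, so nothing later overlaps T29 either.
T31 starts before T30 ends → T30 and T31 overlap.
T32 starts after T30 ends, so nothing later overlaps T30 either.
T32 starts after T31 ends, so nothing later overlaps T31 either.
T33 starts before T32 ends → T32 and T33 overlap.
T35 starts after T32 ends, so nothing later overlaps T32 either.
T35 starts before T33 ends → T33 and T35 overlap.
T34 starts before T33 ends → T33 and T34 overlap.
T34 starts before T35 ends → T35 and T34 overlap.

T29 & T30, T29 & T31, T30 & T31, T32 & T33, T33 & T34, T33 & T35, T34 & T35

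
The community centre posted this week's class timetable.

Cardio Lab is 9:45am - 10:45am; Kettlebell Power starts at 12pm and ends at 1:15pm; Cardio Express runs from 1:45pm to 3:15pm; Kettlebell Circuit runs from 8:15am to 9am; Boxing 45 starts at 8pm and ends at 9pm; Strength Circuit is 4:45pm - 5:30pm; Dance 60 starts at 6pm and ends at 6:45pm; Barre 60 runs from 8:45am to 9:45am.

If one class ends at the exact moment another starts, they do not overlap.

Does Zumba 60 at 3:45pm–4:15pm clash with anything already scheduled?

Kettlebell Circuit: ends 9am at or before Zumba 60 starts 3:45pm → clear.
Barre 60: ends 9:45am at or before Zumba 60 starts 3:45pm → clear.
Cardio Lab: ends 10:45am at or before Zumba 60 starts 3:45pm → clear.
Kettlebell Power: ends 1:15pm at or before Zumba 60 starts 3:45pm → clear.
Cardio Express: ends 3:15pm at or before Zumba 60 starts 3:45pm → clear.
Strength Circuit: starts 4:45pm at or after Zumba 60 ends 4:15pm → clear.
Dance 60: starts 6pm at or after Zumba 60 ends 4:15pm → clear.
Boxing 45: starts 8pm at or after Zumba 60 ends 4:15pm → clear.

No — it doesn't clash with anything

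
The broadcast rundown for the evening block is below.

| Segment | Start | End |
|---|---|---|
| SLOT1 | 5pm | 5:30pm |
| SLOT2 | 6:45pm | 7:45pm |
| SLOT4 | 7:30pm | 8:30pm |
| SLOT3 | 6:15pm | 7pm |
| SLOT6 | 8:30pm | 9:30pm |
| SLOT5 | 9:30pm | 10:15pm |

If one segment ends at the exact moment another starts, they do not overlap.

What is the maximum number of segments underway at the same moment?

Sweep the timeline, counting +1 at each start and −1 at each end (ends before starts at a tie):
5pm start SLOT1 → 1
5:30pm end SLOT1 → 0
6:15pm start SLOT3 → 1
6:45pm start SLOT2 → 2
7pm end SLOT3 → 1
7:30pm start SLOT4 → 2
7:45pm end SLOT2 → 1
8:30pm end SLOT4 → 0
8:30pm start SLOT6 → 1
9:30pm end SLOT6 → 0
9:30pm start SLOT5 → 1
10:15pm end SLOT5 → 0
Peak is 2, at 6:45pm (SLOT2, SLOT3).

2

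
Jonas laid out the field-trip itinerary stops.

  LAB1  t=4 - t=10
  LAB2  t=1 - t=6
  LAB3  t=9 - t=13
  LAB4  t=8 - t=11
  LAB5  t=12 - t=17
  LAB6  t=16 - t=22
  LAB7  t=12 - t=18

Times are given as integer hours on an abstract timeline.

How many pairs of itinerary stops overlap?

Sorted by start: LAB2, LAB1, LAB4, LAB3, LAB5, LAB7, LAB6.
LAB1 starts before LAB2 ends → LAB2 and LAB1 overlap.
LAB4 starts after LAB2 ends, so nothing later overlaps LAB2 either.
LAB4 starts before LAB1 ends → LAB1 and LAB4 overlap.
LAB3 starts before LAB1 ends → LAB1 and LAB3 overlap.
LAB5 starts after LAB1 ends, so nothing later overlaps LAB1 either.
LAB3 starts before LAB4 ends → LAB4 and LAB3 overlap.
LAB5 starts after LAB4 ends, so nothing later overlaps LAB4 either.
LAB5 starts before LAB3 ends → LAB3 and LAB5 overlap.
LAB7 starts before LAB3 ends → LAB3 and LAB7 overlap.
LAB6 starts after LAB3 ends.
LAB7 starts before LAB5 ends → LAB5 and LAB7 overlap.
LAB6 starts before LAB5 ends → LAB5 and LAB6 overlap.
LAB6 starts before LAB7 ends → LAB7 and LAB6 overlap.
Overlapping pairs: LAB1 & LAB2, LAB1 & LAB3, LAB1 & LAB4, LAB3 & LAB4, LAB3 & LAB5, LAB3 & LAB7, LAB5 & LAB6, LAB5 & LAB7, LAB6 & LAB7 — 9 in total.

9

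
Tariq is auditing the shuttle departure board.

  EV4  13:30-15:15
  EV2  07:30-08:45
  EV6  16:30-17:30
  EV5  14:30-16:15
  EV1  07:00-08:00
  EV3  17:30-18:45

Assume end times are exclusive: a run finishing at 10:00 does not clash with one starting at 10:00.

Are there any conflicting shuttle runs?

Sorted by start: EV1, EV2, EV4, EV5, EV6, EV3.
EV2 starts before EV1 ends → EV1 and EV2 overlap.
That's a conflict, so the schedule is not conflict-free.

Yes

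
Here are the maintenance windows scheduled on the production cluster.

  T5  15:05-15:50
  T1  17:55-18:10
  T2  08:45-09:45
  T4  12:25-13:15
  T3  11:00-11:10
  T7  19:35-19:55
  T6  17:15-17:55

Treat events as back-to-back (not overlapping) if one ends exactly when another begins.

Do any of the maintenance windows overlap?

Sorted by start: T2, T3, T4, T5, T6, T1, T7.
T3 starts after T2 ends — done with T2.
T4 starts after T3 ends — done with T3.
T5 starts after T4 ends — done with T4.
T6 starts after T5 ends — done with T5.
T1 starts exactly when T6 ends (back-to-back, no overlap) — done with T6.
T7 starts after T1 ends.
Every pair is clear; the schedule has no overlaps.

No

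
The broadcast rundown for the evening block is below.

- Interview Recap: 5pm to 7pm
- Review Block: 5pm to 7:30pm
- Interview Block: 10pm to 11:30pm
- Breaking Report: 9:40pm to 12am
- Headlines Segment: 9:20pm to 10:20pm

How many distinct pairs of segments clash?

4

Sorted by start: Interview Recap, Review Block, Headlines Segment, Breaking Report, Interview Block.
Review Block starts before Interview Recap ends → Interview Recap and Review Block overlap.
Headlines Segment starts after Interview Recap ends, so nothing later overlaps Interview Recap either.
Headlines Segment starts after Review Block ends, so nothing later overlaps Review Block either.
Breaking Report starts before Headlines Segment ends → Headlines Segment and Breaking Report overlap.
Interview Block starts before Headlines Segment ends → Headlines Segment and Interview Block overlap.
Interview Block starts before Breaking Report ends → Breaking Report and Interview Block overlap.
Overlapping pairs: Breaking Report & Headlines Segment, Breaking Report & Interview Block, Headlines Segment & Interview Block, Interview Recap & Review Block — 4 in total.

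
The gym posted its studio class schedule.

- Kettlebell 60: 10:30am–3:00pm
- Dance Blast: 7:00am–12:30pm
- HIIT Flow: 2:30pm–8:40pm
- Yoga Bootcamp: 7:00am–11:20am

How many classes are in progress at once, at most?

Sort all start/end points and keep a running count:
7:00am start Dance Blast → 1
7:00am start Yoga Bootcamp → 2
10:30am start Kettlebell 60 → 3
11:20am end Yoga Bootcamp → 2
12:30pm end Dance Blast → 1
2:30pm start HIIT Flow → 2
3:00pm end Kettlebell 60 → 1
8:40pm end HIIT Flow → 0
Peak is 3, at 10:30am (Dance Blast, Kettlebell 60, Yoga Bootcamp).

3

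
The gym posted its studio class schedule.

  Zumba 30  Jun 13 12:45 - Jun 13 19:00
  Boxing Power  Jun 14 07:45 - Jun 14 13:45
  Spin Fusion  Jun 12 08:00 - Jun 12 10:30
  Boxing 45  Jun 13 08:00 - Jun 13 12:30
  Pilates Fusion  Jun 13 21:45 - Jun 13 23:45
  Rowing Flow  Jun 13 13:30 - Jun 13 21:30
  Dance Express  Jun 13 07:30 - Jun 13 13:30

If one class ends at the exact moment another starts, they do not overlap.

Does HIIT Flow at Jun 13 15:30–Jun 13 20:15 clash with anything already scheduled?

Yes — it overlaps Rowing Flow, Zumba 30

Spin Fusion: ends Jun 12 10:30 at or before HIIT Flow starts Jun 13 15:30 → clear.
Dance Express: ends Jun 13 13:30 at or before HIIT Flow starts Jun 13 15:30 → clear.
Boxing 45: ends Jun 13 12:30 at or before HIIT Flow starts Jun 13 15:30 → clear.
Zumba 30: starts Jun 13 12:45 before HIIT Flow ends Jun 13 20:15, and ends Jun 13 19:00 after HIIT Flow starts Jun 13 15:30 → overlap.
Rowing Flow: starts Jun 13 13:30 before HIIT Flow ends Jun 13 20:15, and ends Jun 13 21:30 after HIIT Flow starts Jun 13 15:30 → overlap.
Pilates Fusion: starts Jun 13 21:45 at or after HIIT Flow ends Jun 13 20:15 → clear.
Boxing Power: starts Jun 14 07:45 at or after HIIT Flow ends Jun 13 20:15 → clear.
HIIT Flow overlaps Zumba 30, Rowing Flow.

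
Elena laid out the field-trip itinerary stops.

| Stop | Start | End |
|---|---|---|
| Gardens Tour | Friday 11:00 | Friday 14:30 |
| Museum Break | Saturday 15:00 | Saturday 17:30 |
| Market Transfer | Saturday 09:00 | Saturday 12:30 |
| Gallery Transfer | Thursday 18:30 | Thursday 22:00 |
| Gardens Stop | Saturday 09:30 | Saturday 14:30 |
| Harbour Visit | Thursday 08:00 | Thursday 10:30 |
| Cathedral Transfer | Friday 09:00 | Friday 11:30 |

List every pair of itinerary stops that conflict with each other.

Two intervals overlap when each starts before the other ends.
Sorted by start: Harbour Visit, Gallery Transfer, Cathedral Transfer, Gardens Tour, Market Transfer, Gardens Stop, Museum Break.
Gallery Transfer starts after Harbour Visit ends, so nothing later overlaps Harbour Visit either.
Cathedral Transfer starts after Gallery Transfer ends, so nothing later overlaps Gallery Transfer either.
Gardens Tour starts before Cathedral Transfer ends → Cathedral Transfer and Gardens Tour overlap.
Market Transfer starts after Cathedral Transfer ends, so nothing later overlaps Cathedral Transfer either.
Market Transfer starts after Gardens Tour ends, so nothing later overlaps Gardens Tour either.
Gardens Stop starts before Market Transfer ends → Market Transfer and Gardens Stop overlap.
Museum Break starts after Market Transfer ends.
Museum Break starts after Gardens Stop ends.

Cathedral Transfer & Gardens Tour, Gardens Stop & Market Transfer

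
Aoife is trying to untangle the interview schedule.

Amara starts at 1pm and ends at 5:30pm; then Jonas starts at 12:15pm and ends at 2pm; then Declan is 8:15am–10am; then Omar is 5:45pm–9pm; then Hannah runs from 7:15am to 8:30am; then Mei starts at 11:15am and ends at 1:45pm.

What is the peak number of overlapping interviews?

Walk through starts and ends in time order (an end at T is processed before a start at T):
7:15am start Hannah → 1
8:15am start Declan → 2
8:30am end Hannah → 1
10am end Declan → 0
11:15am start Mei → 1
12:15pm start Jonas → 2
1pm start Amara → 3
1:45pm end Mei → 2
2pm end Jonas → 1
5:30pm end Amara → 0
5:45pm start Omar → 1
9pm end Omar → 0
Peak is 3, at 1pm (Amara, Jonas, Mei).

3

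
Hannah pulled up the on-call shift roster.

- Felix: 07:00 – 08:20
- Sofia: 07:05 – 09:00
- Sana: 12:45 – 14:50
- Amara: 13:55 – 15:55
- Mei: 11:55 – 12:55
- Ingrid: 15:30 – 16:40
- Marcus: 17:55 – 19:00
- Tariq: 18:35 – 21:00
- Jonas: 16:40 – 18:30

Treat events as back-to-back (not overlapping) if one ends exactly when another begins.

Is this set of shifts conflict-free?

No

Check each pair: they overlap iff neither finishes before the other starts.
Sorted by start: Felix, Sofia, Mei, Sana, Amara, Ingrid, Jonas, Marcus, Tariq.
Sofia starts before Felix ends → Felix and Sofia overlap.
That's a conflict, so the schedule is not conflict-free.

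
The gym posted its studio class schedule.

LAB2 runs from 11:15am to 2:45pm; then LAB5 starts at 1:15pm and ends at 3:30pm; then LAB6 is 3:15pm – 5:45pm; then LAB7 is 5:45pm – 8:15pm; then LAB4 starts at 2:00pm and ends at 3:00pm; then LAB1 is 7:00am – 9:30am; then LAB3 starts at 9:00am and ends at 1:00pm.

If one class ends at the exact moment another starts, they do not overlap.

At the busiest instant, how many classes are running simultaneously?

3

Sweep the timeline, counting +1 at each start and −1 at each end (ends before starts at a tie):
7:00am start LAB1 → 1
9:00am start LAB3 → 2
9:30am end LAB1 → 1
11:15am start LAB2 → 2
1:00pm end LAB3 → 1
1:15pm start LAB5 → 2
2:00pm start LAB4 → 3
2:45pm end LAB2 → 2
3:00pm end LAB4 → 1
3:15pm start LAB6 → 2
3:30pm end LAB5 → 1
5:45pm end LAB6 → 0
5:45pm start LAB7 → 1
8:15pm end LAB7 → 0
Peak is 3, at 2:00pm (LAB2, LAB4, LAB5).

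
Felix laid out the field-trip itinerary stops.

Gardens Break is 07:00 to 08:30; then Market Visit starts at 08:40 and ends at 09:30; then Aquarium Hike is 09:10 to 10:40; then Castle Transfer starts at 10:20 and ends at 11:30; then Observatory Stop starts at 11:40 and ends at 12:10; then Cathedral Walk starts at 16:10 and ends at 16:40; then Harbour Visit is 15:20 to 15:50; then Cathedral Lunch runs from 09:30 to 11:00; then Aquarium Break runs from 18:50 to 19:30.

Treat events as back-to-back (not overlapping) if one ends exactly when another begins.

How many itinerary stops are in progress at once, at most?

3

Walk through starts and ends in time order (an end at T is processed before a start at T):
07:00 start Gardens Break → 1
08:30 end Gardens Break → 0
08:40 start Market Visit → 1
09:10 start Aquarium Hike → 2
09:30 end Market Visit → 1
09:30 start Cathedral Lunch → 2
10:20 start Castle Transfer → 3
10:40 end Aquarium Hike → 2
11:00 end Cathedral Lunch → 1
11:30 end Castle Transfer → 0
11:40 start Observatory Stop → 1
12:10 end Observatory Stop → 0
15:20 start Harbour Visit → 1
15:50 end Harbour Visit → 0
16:10 start Cathedral Walk → 1
16:40 end Cathedral Walk → 0
18:50 start Aquarium Break → 1
19:30 end Aquarium Break → 0
Peak is 3, at 10:20 (Aquarium Hike, Castle Transfer, Cathedral Lunch).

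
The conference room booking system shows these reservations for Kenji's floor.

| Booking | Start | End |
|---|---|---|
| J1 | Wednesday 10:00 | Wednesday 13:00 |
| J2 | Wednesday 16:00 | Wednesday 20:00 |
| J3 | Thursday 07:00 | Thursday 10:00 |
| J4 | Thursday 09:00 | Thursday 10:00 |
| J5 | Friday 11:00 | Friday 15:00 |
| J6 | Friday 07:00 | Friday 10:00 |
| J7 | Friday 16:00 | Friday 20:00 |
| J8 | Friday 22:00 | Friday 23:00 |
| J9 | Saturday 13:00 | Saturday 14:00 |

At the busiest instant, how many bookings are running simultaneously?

Sweep the timeline, counting +1 at each start and −1 at each end (ends before starts at a tie):
Wednesday 10:00 start J1 → 1
Wednesday 13:00 end J1 → 0
Wednesday 16:00 start J2 → 1
Wednesday 20:00 end J2 → 0
Thursday 07:00 start J3 → 1
Thursday 09:00 start J4 → 2
Thursday 10:00 end J3 → 1
Thursday 10:00 end J4 → 0
Friday 07:00 start J6 → 1
Friday 10:00 end J6 → 0
Friday 11:00 start J5 → 1
Friday 15:00 end J5 → 0
Friday 16:00 start J7 → 1
Friday 20:00 end J7 → 0
Friday 22:00 start J8 → 1
Friday 23:00 end J8 → 0
Saturday 13:00 start J9 → 1
Saturday 14:00 end J9 → 0
Peak is 2, at Thursday 09:00 (J3, J4).

2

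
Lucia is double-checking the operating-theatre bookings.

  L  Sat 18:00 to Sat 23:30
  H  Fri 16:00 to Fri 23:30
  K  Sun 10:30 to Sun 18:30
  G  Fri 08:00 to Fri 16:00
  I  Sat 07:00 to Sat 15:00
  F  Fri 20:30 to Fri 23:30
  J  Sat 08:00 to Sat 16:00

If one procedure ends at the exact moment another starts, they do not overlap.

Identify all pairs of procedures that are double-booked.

F & H, I & J

Check each pair: they overlap iff neither finishes before the other starts.
Sorted by start: G, H, F, I, J, L, K.
H starts exactly when G ends (back-to-back, no overlap), so nothing later overlaps G either.
F starts before H ends → H and F overlap.
I starts after H ends, so nothing later overlaps H either.
I starts after F ends, so nothing later overlaps F either.
J starts before I ends → I and J overlap.
L starts after I ends, so nothing later overlaps I either.
L starts after J ends, so nothing later overlaps J either.
K starts after L ends.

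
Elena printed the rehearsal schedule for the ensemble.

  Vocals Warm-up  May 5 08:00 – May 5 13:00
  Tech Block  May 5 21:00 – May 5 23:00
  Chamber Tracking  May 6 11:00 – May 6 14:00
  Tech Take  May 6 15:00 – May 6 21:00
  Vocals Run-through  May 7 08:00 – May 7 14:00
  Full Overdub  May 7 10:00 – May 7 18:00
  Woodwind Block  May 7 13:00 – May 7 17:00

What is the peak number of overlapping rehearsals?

Sweep the timeline, counting +1 at each start and −1 at each end (ends before starts at a tie):
May 5 08:00 start Vocals Warm-up → 1
May 5 13:00 end Vocals Warm-up → 0
May 5 21:00 start Tech Block → 1
May 5 23:00 end Tech Block → 0
May 6 11:00 start Chamber Tracking → 1
May 6 14:00 end Chamber Tracking → 0
May 6 15:00 start Tech Take → 1
May 6 21:00 end Tech Take → 0
May 7 08:00 start Vocals Run-through → 1
May 7 10:00 start Full Overdub → 2
May 7 13:00 start Woodwind Block → 3
May 7 14:00 end Vocals Run-through → 2
May 7 17:00 end Woodwind Block → 1
May 7 18:00 end Full Overdub → 0
Peak is 3, at May 7 13:00 (Full Overdub, Vocals Run-through, Woodwind Block).

3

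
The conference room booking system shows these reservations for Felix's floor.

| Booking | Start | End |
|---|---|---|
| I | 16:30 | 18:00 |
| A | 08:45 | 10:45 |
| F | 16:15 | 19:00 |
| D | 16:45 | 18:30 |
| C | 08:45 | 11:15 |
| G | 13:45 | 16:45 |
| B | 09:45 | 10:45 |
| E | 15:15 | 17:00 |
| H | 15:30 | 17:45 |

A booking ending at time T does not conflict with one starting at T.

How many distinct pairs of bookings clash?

17

Sorted by start: A, C, B, G, E, H, F, I, D.
C starts before A ends → A and C overlap.
B starts before A ends → A and B overlap.
G starts after A ends, so A has no further overlaps.
B starts before C ends → C and B overlap.
G starts after C ends, so C has no further overlaps.
G starts after B ends, so B has no further overlaps.
E starts before G ends → G and E overlap.
H starts before G ends → G and H overlap.
F starts before G ends → G and F overlap.
I starts before G ends → G and I overlap.
D starts exactly when G ends (back-to-back, no overlap).
H starts before E ends → E and H overlap.
F starts before E ends → E and F overlap.
I starts before E ends → E and I overlap.
D starts before E ends → E and D overlap.
F starts before H ends → H and F overlap.
I starts before H ends → H and I overlap.
D starts before H ends → H and D overlap.
I starts before F ends → F and I overlap.
D starts before F ends → F and D overlap.
D starts before I ends → I and D overlap.
Overlapping pairs: A & B, A & C, B & C, D & E, D & F, D & H, D & I, E & F, E & G, E & H, E & I, F & G, F & H, F & I, G & H, G & I, H & I — 17 in total.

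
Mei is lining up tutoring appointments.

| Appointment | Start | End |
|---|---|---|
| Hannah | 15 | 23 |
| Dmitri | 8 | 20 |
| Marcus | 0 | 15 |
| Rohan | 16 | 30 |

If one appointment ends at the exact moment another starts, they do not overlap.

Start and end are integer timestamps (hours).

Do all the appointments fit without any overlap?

No

Two intervals overlap when each starts before the other ends.
Sorted by start: Marcus, Dmitri, Hannah, Rohan.
Dmitri starts before Marcus ends → Marcus and Dmitri overlap.
That's a conflict, so the schedule is not conflict-free.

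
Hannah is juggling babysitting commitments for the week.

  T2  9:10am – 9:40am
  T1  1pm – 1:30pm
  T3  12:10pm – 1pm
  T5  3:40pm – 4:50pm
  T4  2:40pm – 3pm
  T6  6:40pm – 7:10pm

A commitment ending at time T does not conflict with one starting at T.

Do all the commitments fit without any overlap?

Yes

Two intervals overlap when each starts before the other ends.
Sorted by start: T2, T3, T1, T4, T5, T6.
T3 starts after T2 ends, so nothing later overlaps T2 either.
T1 starts exactly when T3 ends (back-to-back, no overlap), so nothing later overlaps T3 either.
T4 starts after T1 ends, so nothing later overlaps T1 either.
T5 starts after T4 ends, so nothing later overlaps T4 either.
T6 starts after T5 ends.
Every pair is clear; the schedule has no overlaps.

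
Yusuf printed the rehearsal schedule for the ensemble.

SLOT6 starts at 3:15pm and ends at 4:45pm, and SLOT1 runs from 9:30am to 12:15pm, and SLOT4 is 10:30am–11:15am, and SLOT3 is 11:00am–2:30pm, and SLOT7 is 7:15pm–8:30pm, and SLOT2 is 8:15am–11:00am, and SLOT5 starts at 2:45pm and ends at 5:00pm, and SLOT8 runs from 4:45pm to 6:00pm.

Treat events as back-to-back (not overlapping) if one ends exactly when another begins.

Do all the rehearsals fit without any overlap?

Sorted by start: SLOT2, SLOT1, SLOT4, SLOT3, SLOT5, SLOT6, SLOT8, SLOT7.
SLOT1 starts before SLOT2 ends → SLOT2 and SLOT1 overlap.
That's a conflict, so the schedule is not conflict-free.

No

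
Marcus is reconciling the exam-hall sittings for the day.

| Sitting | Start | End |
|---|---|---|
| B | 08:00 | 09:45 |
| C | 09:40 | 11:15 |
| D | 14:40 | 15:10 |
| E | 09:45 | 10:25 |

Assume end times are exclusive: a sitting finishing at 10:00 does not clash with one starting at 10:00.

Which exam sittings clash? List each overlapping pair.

B & C, C & E

Two intervals overlap when each starts before the other ends.
Sorted by start: B, C, E, D.
C starts before B ends → B and C overlap.
E starts exactly when B ends (back-to-back, no overlap); B is clear from here.
E starts before C ends → C and E overlap.
D starts after C ends.
D starts after E ends.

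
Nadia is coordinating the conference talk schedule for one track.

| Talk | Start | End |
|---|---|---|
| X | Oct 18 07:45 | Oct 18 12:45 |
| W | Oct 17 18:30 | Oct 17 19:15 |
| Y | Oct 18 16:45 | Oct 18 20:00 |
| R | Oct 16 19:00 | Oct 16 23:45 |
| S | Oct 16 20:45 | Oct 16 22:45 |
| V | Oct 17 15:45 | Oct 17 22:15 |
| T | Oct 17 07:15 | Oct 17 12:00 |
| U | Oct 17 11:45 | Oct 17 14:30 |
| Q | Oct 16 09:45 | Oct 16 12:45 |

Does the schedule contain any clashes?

Check each pair: they overlap iff neither finishes before the other starts.
Sorted by start: Q, R, S, T, U, V, W, X, Y.
R starts after Q ends; Q is clear from here.
S starts before R ends → R and S overlap.
That's a conflict, so the schedule is not conflict-free.

Yes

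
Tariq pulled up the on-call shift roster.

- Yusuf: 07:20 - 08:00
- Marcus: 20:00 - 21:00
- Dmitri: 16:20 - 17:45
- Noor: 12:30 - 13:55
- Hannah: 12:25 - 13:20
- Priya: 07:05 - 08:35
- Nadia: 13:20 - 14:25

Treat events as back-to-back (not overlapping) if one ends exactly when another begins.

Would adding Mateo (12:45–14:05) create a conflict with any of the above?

Priya: ends 08:35 at or before Mateo starts 12:45 → clear.
Yusuf: ends 08:00 at or before Mateo starts 12:45 → clear.
Hannah: starts 12:25 before Mateo ends 14:05, and ends 13:20 after Mateo starts 12:45 → overlap.
Noor: starts 12:30 before Mateo ends 14:05, and ends 13:55 after Mateo starts 12:45 → overlap.
Nadia: starts 13:20 before Mateo ends 14:05, and ends 14:25 after Mateo starts 12:45 → overlap.
Dmitri: starts 16:20 at or after Mateo ends 14:05 → clear.
Marcus: starts 20:00 at or after Mateo ends 14:05 → clear.
Mateo overlaps Noor, Hannah, Nadia.

Yes — it overlaps Hannah, Nadia, Noor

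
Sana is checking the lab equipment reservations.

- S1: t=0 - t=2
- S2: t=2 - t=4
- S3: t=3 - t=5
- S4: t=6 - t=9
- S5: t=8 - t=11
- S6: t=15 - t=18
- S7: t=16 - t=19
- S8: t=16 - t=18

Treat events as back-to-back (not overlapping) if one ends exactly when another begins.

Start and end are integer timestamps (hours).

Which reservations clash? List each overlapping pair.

Sorted by start: S1, S2, S3, S4, S5, S6, S7, S8.
S2 starts exactly when S1 ends (back-to-back, no overlap); S1 is clear from here.
S3 starts before S2 ends → S2 and S3 overlap.
S4 starts after S2 ends; S2 is clear from here.
S4 starts after S3 ends; S3 is clear from here.
S5 starts before S4 ends → S4 and S5 overlap.
S6 starts after S4 ends; S4 is clear from here.
S6 starts after S5 ends; S5 is clear from here.
S7 starts before S6 ends → S6 and S7 overlap.
S8 starts before S6 ends → S6 and S8 overlap.
S8 starts before S7 ends → S7 and S8 overlap.

S2 & S3, S4 & S5, S6 & S7, S6 & S8, S7 & S8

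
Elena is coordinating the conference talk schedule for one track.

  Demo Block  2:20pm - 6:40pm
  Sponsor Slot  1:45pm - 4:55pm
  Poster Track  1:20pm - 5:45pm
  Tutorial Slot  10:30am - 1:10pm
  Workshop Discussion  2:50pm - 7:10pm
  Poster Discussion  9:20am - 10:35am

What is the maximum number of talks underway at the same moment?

Sweep the timeline, counting +1 at each start and −1 at each end (ends before starts at a tie):
9:20am start Poster Discussion → 1
10:30am start Tutorial Slot → 2
10:35am end Poster Discussion → 1
1:10pm end Tutorial Slot → 0
1:20pm start Poster Track → 1
1:45pm start Sponsor Slot → 2
2:20pm start Demo Block → 3
2:50pm start Workshop Discussion → 4
4:55pm end Sponsor Slot → 3
5:45pm end Poster Track → 2
6:40pm end Demo Block → 1
7:10pm end Workshop Discussion → 0
Peak is 4, at 2:50pm (Demo Block, Poster Track, Sponsor Slot, Workshop Discussion).

4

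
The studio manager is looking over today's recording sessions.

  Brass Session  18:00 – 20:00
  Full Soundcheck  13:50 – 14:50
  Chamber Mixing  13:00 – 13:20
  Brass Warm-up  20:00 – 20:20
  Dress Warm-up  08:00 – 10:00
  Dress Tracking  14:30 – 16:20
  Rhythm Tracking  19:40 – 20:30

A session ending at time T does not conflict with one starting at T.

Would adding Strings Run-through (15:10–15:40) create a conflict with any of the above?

Dress Warm-up: ends 10:00 at or before Strings Run-through starts 15:10 → clear.
Chamber Mixing: ends 13:20 at or before Strings Run-through starts 15:10 → clear.
Full Soundcheck: ends 14:50 at or before Strings Run-through starts 15:10 → clear.
Dress Tracking: starts 14:30 before Strings Run-through ends 15:40, and ends 16:20 after Strings Run-through starts 15:10 → overlap.
Brass Session: starts 18:00 at or after Strings Run-through ends 15:40 → clear.
Rhythm Tracking: starts 19:40 at or after Strings Run-through ends 15:40 → clear.
Brass Warm-up: starts 20:00 at or after Strings Run-through ends 15:40 → clear.
Strings Run-through overlaps Dress Tracking.

Yes — it overlaps Dress Tracking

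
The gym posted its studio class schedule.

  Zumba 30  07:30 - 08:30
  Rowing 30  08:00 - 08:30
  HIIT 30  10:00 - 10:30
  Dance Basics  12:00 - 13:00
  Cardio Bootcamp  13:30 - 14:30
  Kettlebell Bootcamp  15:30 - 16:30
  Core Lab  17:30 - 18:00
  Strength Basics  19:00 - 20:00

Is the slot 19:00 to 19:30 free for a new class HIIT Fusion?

Zumba 30: ends 08:30 at or before HIIT Fusion starts 19:00 → clear.
Rowing 30: ends 08:30 at or before HIIT Fusion starts 19:00 → clear.
HIIT 30: ends 10:30 at or before HIIT Fusion starts 19:00 → clear.
Dance Basics: ends 13:00 at or before HIIT Fusion starts 19:00 → clear.
Cardio Bootcamp: ends 14:30 at or before HIIT Fusion starts 19:00 → clear.
Kettlebell Bootcamp: ends 16:30 at or before HIIT Fusion starts 19:00 → clear.
Core Lab: ends 18:00 at or before HIIT Fusion starts 19:00 → clear.
Strength Basics: starts 19:00 before HIIT Fusion ends 19:30, and ends 20:00 after HIIT Fusion starts 19:00 → overlap.
HIIT Fusion overlaps Strength Basics.

No — it overlaps Strength Basics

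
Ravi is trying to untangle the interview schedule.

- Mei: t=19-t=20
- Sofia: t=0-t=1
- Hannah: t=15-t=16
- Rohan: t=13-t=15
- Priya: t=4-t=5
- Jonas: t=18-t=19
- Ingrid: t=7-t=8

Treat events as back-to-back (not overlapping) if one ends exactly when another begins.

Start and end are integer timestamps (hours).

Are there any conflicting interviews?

Sorted by start: Sofia, Priya, Ingrid, Rohan, Hannah, Jonas, Mei.
Priya starts after Sofia ends; Sofia is clear from here.
Ingrid starts after Priya ends; Priya is clear from here.
Rohan starts after Ingrid ends; Ingrid is clear from here.
Hannah starts exactly when Rohan ends (back-to-back, no overlap); Rohan is clear from here.
Jonas starts after Hannah ends; Hannah is clear from here.
Mei starts exactly when Jonas ends (back-to-back, no overlap).
Every pair is clear; the schedule has no overlaps.

No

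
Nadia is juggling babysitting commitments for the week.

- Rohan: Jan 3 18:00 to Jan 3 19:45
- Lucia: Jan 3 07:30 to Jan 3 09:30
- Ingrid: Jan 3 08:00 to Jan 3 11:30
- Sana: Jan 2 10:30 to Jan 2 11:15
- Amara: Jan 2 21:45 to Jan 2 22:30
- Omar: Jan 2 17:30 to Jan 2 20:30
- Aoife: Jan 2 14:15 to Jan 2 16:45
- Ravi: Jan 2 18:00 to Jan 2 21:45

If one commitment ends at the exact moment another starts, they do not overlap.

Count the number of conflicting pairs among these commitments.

2

Sorted by start: Sana, Aoife, Omar, Ravi, Amara, Lucia, Ingrid, Rohan.
Aoife starts after Sana ends; Sana is clear from here.
Omar starts after Aoife ends; Aoife is clear from here.
Ravi starts before Omar ends → Omar and Ravi overlap.
Amara starts after Omar ends; Omar is clear from here.
Amara starts exactly when Ravi ends (back-to-back, no overlap); Ravi is clear from here.
Lucia starts after Amara ends; Amara is clear from here.
Ingrid starts before Lucia ends → Lucia and Ingrid overlap.
Rohan starts after Lucia ends.
Rohan starts after Ingrid ends.
Overlapping pairs: Ingrid & Lucia, Omar & Ravi — 2 in total.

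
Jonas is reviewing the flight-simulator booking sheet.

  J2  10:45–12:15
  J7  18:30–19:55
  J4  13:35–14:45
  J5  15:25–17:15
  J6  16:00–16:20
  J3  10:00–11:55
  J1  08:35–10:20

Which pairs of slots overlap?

J1 & J3, J2 & J3, J5 & J6

Sorted by start: J1, J3, J2, J4, J5, J6, J7.
J3 starts before J1 ends → J1 and J3 overlap.
J2 starts after J1 ends, so J1 has no further overlaps.
J2 starts before J3 ends → J3 and J2 overlap.
J4 starts after J3 ends, so J3 has no further overlaps.
J4 starts after J2 ends, so J2 has no further overlaps.
J5 starts after J4 ends, so J4 has no further overlaps.
J6 starts before J5 ends → J5 and J6 overlap.
J7 starts after J5 ends.
J7 starts after J6 ends.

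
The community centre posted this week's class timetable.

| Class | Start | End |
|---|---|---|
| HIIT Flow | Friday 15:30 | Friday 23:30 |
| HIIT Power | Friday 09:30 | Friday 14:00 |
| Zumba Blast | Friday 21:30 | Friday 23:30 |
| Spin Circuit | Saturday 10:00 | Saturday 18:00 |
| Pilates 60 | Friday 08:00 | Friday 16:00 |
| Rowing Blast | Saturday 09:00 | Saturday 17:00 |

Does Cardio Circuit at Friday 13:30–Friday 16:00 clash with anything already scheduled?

Yes — it overlaps HIIT Flow, HIIT Power, Pilates 60

Pilates 60: starts Friday 08:00 before Cardio Circuit ends Friday 16:00, and ends Friday 16:00 after Cardio Circuit starts Friday 13:30 → overlap.
HIIT Power: starts Friday 09:30 before Cardio Circuit ends Friday 16:00, and ends Friday 14:00 after Cardio Circuit starts Friday 13:30 → overlap.
HIIT Flow: starts Friday 15:30 before Cardio Circuit ends Friday 16:00, and ends Friday 23:30 after Cardio Circuit starts Friday 13:30 → overlap.
Zumba Blast: starts Friday 21:30 at or after Cardio Circuit ends Friday 16:00 → clear.
Rowing Blast: starts Saturday 09:00 at or after Cardio Circuit ends Friday 16:00 → clear.
Spin Circuit: starts Saturday 10:00 at or after Cardio Circuit ends Friday 16:00 → clear.
Cardio Circuit overlaps Pilates 60, HIIT Flow, HIIT Power.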